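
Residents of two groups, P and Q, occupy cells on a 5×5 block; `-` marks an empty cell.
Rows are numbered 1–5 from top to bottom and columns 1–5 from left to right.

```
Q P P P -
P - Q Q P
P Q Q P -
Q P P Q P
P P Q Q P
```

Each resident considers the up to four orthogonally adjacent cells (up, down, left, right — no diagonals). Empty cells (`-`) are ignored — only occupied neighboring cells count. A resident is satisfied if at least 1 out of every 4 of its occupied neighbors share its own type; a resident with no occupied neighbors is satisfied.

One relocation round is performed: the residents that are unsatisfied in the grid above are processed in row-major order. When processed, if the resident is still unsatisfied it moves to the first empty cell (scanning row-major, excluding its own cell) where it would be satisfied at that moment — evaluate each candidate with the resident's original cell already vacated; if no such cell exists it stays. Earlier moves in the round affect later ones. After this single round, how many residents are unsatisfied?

0

Initially unsatisfied (in order): (1,1), (2,5), (3,4), (4,1).
  (1,1) → (2,2).
  (2,5) → (1,1).
  (3,4) → (1,5).
  (4,1) → (2,5).
Resulting grid:
P P P P P
P Q Q Q Q
P Q Q - -
- P P Q P
P P Q Q P
All satisfied now.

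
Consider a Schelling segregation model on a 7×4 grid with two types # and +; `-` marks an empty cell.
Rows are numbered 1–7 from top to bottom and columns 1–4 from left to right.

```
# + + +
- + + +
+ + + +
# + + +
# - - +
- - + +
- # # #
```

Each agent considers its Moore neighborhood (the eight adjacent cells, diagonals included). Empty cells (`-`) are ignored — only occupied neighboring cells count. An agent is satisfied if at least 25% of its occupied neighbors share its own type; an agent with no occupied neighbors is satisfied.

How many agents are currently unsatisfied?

Row 1: (1,1)# 0/2 ✗ · (1,2)+ 3/4 ✓ · (1,3)+ 5/5 ✓ · (1,4)+ 3/3 ✓
Row 2: (2,2)+ 6/7 ✓ · (2,3)+ 8/8 ✓ · (2,4)+ 5/5 ✓
Row 3: (3,1)+ 3/4 ✓ · (3,2)+ 6/7 ✓ · (3,3)+ 8/8 ✓ · (3,4)+ 5/5 ✓
Row 4: (4,1)# 1/4 ✓ · (4,2)+ 4/6 ✓ · (4,3)+ 6/6 ✓ · (4,4)+ 4/4 ✓
Row 5: (5,1)# 1/2 ✓ · (5,4)+ 4/4 ✓
Row 6: (6,3)+ 2/5 ✓ · (6,4)+ 2/4 ✓
Row 7: (7,2)# 1/2 ✓ · (7,3)# 2/4 ✓ · (7,4)# 1/3 ✓
Unsatisfied: (1,1) — 1 in total.

1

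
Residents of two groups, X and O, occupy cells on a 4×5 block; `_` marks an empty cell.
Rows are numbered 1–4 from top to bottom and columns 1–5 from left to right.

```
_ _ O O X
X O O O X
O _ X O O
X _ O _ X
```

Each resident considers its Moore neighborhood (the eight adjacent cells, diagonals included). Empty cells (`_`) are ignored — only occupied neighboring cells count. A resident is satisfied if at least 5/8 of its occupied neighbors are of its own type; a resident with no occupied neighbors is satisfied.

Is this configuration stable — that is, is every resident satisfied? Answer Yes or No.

No

Row 1: (1,3)O 4/4 ✓ · (1,4)O 3/5 ✗ · (1,5)X 1/3 ✗
Row 2: (2,1)X 0/2 ✗ · (2,2)O 3/5 ✗ · (2,3)O 5/6 ✓ · (2,4)O 5/8 ✓ · (2,5)X 1/5 ✗
Row 3: (3,1)O 1/3 ✗ · (3,3)X 0/5 ✗ · (3,4)O 4/7 ✗ · (3,5)O 2/4 ✗
Row 4: (4,1)X 0/1 ✗ · (4,3)O 1/2 ✗ · (4,5)X 0/2 ✗
For instance (1,4) has only 3/5 same-type neighbors, below 5/8.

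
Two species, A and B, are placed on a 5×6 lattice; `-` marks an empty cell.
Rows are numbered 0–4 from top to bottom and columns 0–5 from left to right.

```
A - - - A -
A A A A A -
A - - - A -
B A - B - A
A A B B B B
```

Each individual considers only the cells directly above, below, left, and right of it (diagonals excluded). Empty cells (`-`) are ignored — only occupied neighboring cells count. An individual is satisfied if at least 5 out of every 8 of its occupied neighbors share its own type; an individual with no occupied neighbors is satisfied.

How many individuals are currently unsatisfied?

7

(0,0)A 1/1 ✓
(0,4)A 1/1 ✓
(1,0)A 3/3 ✓
(1,1)A 2/2 ✓
(1,2)A 2/2 ✓
(1,3)A 2/2 ✓
(1,4)A 3/3 ✓
(2,0)A 1/2 ✗
(2,4)A 1/1 ✓
(3,0)B 0/3 ✗
(3,1)A 1/2 ✗
(3,3)B 1/1 ✓
(3,5)A 0/1 ✗
(4,0)A 1/2 ✗
(4,1)A 2/3 ✓
(4,2)B 1/2 ✗
(4,3)B 3/3 ✓
(4,4)B 2/2 ✓
(4,5)B 1/2 ✗
Unsatisfied: (2,0), (3,0), (3,1), (3,5), (4,0), (4,2), (4,5) — 7 in total.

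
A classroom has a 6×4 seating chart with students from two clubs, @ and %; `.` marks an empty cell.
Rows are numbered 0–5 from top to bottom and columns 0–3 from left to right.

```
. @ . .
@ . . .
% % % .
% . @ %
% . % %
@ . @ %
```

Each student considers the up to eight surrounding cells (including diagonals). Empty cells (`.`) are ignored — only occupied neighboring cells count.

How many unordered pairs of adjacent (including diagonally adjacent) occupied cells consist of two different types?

11

Scan each occupied cell's neighbors to the right and below (and the two forward diagonals) so each pair is counted once.
Row 0: @(0,1)–@(1,0)=  → 0/1 unlike.
Row 1: @(1,0)–%(2,0)≠ @(1,0)–%(2,1)≠  → 2/2 unlike.
Row 2: %(2,0)–%(2,1)= %(2,0)–%(3,0)= %(2,1)–%(2,2)= %(2,1)–@(3,2)≠ %(2,1)–%(3,0)= %(2,2)–@(3,2)≠ %(2,2)–%(3,3)=  → 2/7 unlike.
Row 3: %(3,0)–%(4,0)= @(3,2)–%(3,3)≠ @(3,2)–%(4,2)≠ @(3,2)–%(4,3)≠ %(3,3)–%(4,3)= %(3,3)–%(4,2)=  → 3/6 unlike.
Row 4: %(4,0)–@(5,0)≠ %(4,2)–%(4,3)= %(4,2)–@(5,2)≠ %(4,2)–%(5,3)= %(4,3)–%(5,3)= %(4,3)–@(5,2)≠  → 3/6 unlike.
Row 5: @(5,2)–%(5,3)≠  → 1/1 unlike.
Total adjacent occupied pairs: 23; unlike-type pairs: 11.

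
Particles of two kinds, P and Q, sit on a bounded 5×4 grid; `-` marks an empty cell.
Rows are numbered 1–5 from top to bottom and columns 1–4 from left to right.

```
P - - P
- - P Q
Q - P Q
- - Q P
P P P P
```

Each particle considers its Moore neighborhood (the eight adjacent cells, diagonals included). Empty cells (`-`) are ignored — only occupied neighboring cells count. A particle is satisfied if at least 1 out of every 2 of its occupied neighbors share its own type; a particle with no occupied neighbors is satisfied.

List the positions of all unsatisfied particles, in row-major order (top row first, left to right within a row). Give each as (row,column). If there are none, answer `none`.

(1,1)P 0/0 ✓
(1,4)P 1/2 ✓
(2,3)P 2/4 ✓
(2,4)Q 1/4 ✗
(3,1)Q 0/0 ✓
(3,3)P 2/5 ✗
(3,4)Q 2/5 ✗
(4,3)Q 1/6 ✗
(4,4)P 3/5 ✓
(5,1)P 1/1 ✓
(5,2)P 2/3 ✓
(5,3)P 3/4 ✓
(5,4)P 2/3 ✓

(2,4), (3,3), (3,4), (4,3)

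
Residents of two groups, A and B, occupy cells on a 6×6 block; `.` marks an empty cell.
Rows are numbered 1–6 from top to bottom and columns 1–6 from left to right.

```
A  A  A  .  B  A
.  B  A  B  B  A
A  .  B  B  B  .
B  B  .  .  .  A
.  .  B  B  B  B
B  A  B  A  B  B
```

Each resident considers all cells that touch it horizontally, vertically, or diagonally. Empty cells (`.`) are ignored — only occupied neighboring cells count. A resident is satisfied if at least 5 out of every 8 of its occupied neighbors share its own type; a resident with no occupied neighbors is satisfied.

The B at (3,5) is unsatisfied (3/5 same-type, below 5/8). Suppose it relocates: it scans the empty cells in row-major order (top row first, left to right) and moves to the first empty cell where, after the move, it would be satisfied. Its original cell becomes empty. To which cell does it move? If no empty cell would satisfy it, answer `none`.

(3,2)

Vacating (3,5). Empty cells in order:
  (1,4): 3/5 same-type → still unsatisfied.
  (2,1): 1/4 same-type → still unsatisfied.
  (3,2): 4/6 same-type → satisfied — stop here.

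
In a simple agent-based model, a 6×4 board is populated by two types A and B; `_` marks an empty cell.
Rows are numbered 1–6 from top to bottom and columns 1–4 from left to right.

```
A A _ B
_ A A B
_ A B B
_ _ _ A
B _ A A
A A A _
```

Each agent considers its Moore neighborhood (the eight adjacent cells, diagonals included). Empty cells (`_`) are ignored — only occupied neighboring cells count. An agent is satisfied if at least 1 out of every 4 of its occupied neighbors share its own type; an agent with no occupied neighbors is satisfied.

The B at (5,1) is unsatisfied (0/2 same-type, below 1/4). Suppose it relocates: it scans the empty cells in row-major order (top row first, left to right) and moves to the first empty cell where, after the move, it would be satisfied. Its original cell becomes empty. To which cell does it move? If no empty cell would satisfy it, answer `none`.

Vacating (5,1). Empty cells in order:
  (1,3): 2/5 same-type → satisfied — stop here.

(1,3)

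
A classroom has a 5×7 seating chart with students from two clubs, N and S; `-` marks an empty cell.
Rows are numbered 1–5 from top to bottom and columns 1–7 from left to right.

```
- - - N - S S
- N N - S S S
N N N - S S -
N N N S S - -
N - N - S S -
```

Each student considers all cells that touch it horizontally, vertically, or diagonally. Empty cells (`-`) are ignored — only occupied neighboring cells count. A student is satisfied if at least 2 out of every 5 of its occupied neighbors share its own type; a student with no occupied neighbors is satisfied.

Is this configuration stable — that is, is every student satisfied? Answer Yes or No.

Row 1: (1,4)N 1/2 ok · (1,6)S 4/4 ok · (1,7)S 3/3 ok
Row 2: (2,2)N 4/4 ok · (2,3)N 4/4 ok · (2,5)S 4/5 ok · (2,6)S 6/6 ok · (2,7)S 4/4 ok
Row 3: (3,1)N 4/4 ok · (3,2)N 7/7 ok · (3,3)N 5/6 ok · (3,5)S 5/5 ok · (3,6)S 5/5 ok
Row 4: (4,1)N 4/4 ok · (4,2)N 7/7 ok · (4,3)N 4/5 ok · (4,4)S 3/6 ok · (4,5)S 5/5 ok
Row 5: (5,1)N 2/2 ok · (5,3)N 2/3 ok · (5,5)S 3/3 ok · (5,6)S 2/2 ok
All meet the threshold, so the configuration is stable.

Yes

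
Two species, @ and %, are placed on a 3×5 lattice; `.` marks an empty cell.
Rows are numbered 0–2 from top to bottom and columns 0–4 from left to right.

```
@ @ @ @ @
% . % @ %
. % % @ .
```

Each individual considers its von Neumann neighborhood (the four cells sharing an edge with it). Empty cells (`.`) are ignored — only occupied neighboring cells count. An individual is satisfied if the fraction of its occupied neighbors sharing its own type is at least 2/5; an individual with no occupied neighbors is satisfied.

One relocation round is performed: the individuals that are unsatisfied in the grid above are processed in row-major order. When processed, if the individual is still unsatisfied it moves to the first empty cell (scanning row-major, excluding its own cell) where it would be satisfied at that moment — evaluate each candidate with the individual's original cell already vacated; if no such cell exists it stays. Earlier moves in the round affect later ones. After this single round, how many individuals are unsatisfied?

Initially unsatisfied (in order): (1,0), (1,2), (1,4).
  (1,0) → (1,1).
  (1,2): now satisfied by earlier moves; stays.
  (1,4) → (1,0).
Resulting grid:
@ @ @ @ @
% % % @ .
. % % @ .
All satisfied now.

0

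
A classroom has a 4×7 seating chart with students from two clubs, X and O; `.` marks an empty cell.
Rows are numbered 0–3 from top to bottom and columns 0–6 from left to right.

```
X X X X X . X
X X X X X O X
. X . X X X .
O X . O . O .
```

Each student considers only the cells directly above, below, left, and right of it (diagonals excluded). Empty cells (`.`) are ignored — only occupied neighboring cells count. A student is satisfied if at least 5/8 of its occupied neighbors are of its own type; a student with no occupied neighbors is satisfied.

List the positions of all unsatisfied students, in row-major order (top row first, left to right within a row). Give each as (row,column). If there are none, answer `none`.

Row 0: (0,0)X 2/2 ✓ · (0,1)X 3/3 ✓ · (0,2)X 3/3 ✓ · (0,3)X 3/3 ✓ · (0,4)X 2/2 ✓ · (0,6)X 1/1 ✓
Row 1: (1,0)X 2/2 ✓ · (1,1)X 4/4 ✓ · (1,2)X 3/3 ✓ · (1,3)X 4/4 ✓ · (1,4)X 3/4 ✓ · (1,5)O 0/3 ✗ · (1,6)X 1/2 ✗
Row 2: (2,1)X 2/2 ✓ · (2,3)X 2/3 ✓ · (2,4)X 3/3 ✓ · (2,5)X 1/3 ✗
Row 3: (3,0)O 0/1 ✗ · (3,1)X 1/2 ✗ · (3,3)O 0/1 ✗ · (3,5)O 0/1 ✗

(1,5), (1,6), (2,5), (3,0), (3,1), (3,3), (3,5)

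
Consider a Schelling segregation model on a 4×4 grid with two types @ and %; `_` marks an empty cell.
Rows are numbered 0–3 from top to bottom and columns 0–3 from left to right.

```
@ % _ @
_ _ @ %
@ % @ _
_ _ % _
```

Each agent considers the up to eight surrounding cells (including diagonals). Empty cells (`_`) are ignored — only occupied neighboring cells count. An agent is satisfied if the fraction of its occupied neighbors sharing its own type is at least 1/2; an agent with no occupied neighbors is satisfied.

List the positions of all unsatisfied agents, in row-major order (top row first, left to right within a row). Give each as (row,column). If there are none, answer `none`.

(0,0), (0,1), (1,2), (1,3), (2,0), (2,1), (2,2)

(0,0)@ 0/1 not
(0,1)% 0/2 not
(0,3)@ 1/2 satisfied
(1,2)@ 2/5 not
(1,3)% 0/3 not
(2,0)@ 0/1 not
(2,1)% 1/4 not
(2,2)@ 1/4 not
(3,2)% 1/2 satisfied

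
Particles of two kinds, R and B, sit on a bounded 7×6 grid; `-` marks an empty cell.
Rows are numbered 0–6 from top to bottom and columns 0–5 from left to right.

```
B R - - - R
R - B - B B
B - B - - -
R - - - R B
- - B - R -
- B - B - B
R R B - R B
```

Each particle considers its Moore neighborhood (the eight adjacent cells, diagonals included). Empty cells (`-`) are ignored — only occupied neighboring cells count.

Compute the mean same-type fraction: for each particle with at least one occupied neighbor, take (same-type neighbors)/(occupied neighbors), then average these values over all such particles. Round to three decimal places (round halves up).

0.375

Row 0: (0,0)B 0/2 · (0,1)R 1/3 · (0,5)R 0/2
Row 1: (1,0)R 1/3 · (1,2)B 1/2 · (1,4)B 1/2 · (1,5)B 1/2
Row 2: (2,0)B 0/2 · (2,2)B 1/1
Row 3: (3,0)R 0/1 · (3,4)R 1/2 · (3,5)B 0/2
Row 4: (4,2)B 2/2 · (4,4)R 1/4
Row 5: (5,1)B 2/4 · (5,3)B 2/4 · (5,5)B 1/3
Row 6: (6,0)R 1/2 · (6,1)R 1/3 · (6,2)B 2/3 · (6,4)R 0/3 · (6,5)B 1/2
Sum over 22 particles: 0/2 + 1/3 + 0/2 + 1/3 + 1/2 + 1/2 + 1/2 + 0/2 + 1/1 + 0/1 + 1/2 + 0/2 + 2/2 + 1/4 + 2/4 + 2/4 + 1/3 + 1/2 + 1/3 + 2/3 + 0/3 + 1/2 = 33/4; mean = 33/4 ÷ 22 = 3/8 = 0.375 → 0.375.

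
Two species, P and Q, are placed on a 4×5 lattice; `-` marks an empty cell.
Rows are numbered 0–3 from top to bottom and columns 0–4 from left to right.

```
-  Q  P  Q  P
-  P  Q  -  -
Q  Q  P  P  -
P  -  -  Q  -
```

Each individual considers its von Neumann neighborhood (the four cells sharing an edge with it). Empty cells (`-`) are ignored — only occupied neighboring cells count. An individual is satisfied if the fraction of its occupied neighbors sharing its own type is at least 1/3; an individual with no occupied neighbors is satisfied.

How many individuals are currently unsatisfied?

8

(0,1)Q 0/2 not
(0,2)P 0/3 not
(0,3)Q 0/2 not
(0,4)P 0/1 not
(1,1)P 0/3 not
(1,2)Q 0/3 not
(2,0)Q 1/2 satisfied
(2,1)Q 1/3 satisfied
(2,2)P 1/3 satisfied
(2,3)P 1/2 satisfied
(3,0)P 0/1 not
(3,3)Q 0/1 not
Unsatisfied: (0,1), (0,2), (0,3), (0,4), (1,1), (1,2), (3,0), (3,3) — 8 in total.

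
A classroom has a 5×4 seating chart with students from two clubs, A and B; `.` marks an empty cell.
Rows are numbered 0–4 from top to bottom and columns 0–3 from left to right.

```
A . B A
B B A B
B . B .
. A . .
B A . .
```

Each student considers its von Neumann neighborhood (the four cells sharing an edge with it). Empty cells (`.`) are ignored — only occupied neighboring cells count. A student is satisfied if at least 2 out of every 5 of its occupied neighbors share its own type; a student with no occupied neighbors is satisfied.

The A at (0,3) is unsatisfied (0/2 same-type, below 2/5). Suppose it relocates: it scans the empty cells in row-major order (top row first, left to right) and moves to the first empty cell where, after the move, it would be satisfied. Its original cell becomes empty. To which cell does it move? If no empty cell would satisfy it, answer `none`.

(3,2)

Vacating (0,3). Empty cells in order:
  (0,1): 1/3 same-type → still unsatisfied.
  (2,1): 1/4 same-type → still unsatisfied.
  (2,3): 0/2 same-type → still unsatisfied.
  (3,0): 1/3 same-type → still unsatisfied.
  (3,2): 1/2 same-type → satisfied — stop here.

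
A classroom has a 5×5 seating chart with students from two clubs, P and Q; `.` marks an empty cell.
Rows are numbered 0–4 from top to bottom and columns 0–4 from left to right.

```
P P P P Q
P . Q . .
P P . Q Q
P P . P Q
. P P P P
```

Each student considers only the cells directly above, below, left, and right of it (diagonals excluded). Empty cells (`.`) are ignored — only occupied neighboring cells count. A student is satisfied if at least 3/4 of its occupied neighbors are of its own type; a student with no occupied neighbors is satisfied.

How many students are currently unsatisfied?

Row 0: (0,0)P 2/2 satisfied · (0,1)P 2/2 satisfied · (0,2)P 2/3 not · (0,3)P 1/2 not · (0,4)Q 0/1 not
Row 1: (1,0)P 2/2 satisfied · (1,2)Q 0/1 not
Row 2: (2,0)P 3/3 satisfied · (2,1)P 2/2 satisfied · (2,3)Q 1/2 not · (2,4)Q 2/2 satisfied
Row 3: (3,0)P 2/2 satisfied · (3,1)P 3/3 satisfied · (3,3)P 1/3 not · (3,4)Q 1/3 not
Row 4: (4,1)P 2/2 satisfied · (4,2)P 2/2 satisfied · (4,3)P 3/3 satisfied · (4,4)P 1/2 not
Unsatisfied: (0,2), (0,3), (0,4), (1,2), (2,3), (3,3), (3,4), (4,4) — 8 in total.

8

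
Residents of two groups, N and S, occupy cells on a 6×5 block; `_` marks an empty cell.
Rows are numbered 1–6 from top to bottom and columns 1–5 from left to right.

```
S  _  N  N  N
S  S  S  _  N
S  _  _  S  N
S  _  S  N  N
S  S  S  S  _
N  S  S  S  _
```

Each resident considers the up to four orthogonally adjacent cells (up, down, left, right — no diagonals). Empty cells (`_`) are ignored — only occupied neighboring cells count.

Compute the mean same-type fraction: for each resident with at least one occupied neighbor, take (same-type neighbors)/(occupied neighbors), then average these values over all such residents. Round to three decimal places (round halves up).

(1,1)S 1/1
(1,3)N 1/2
(1,4)N 2/2
(1,5)N 2/2
(2,1)S 3/3
(2,2)S 2/2
(2,3)S 1/2
(2,5)N 2/2
(3,1)S 2/2
(3,4)S 0/2
(3,5)N 2/3
(4,1)S 2/2
(4,3)S 1/2
(4,4)N 1/4
(4,5)N 2/2
(5,1)S 2/3
(5,2)S 3/3
(5,3)S 4/4
(5,4)S 2/3
(6,1)N 0/2
(6,2)S 2/3
(6,3)S 3/3
(6,4)S 2/2
Sum over 23 residents: 1/1 + 1/2 + 2/2 + 2/2 + 3/3 + 2/2 + 1/2 + 2/2 + 2/2 + 0/2 + 2/3 + 2/2 + 1/2 + 1/4 + 2/2 + 2/3 + 3/3 + 4/4 + 2/3 + 0/2 + 2/3 + 3/3 + 2/2 = 209/12; mean = 209/12 ÷ 23 = 209/276 = 0.757246… → 0.757.

0.757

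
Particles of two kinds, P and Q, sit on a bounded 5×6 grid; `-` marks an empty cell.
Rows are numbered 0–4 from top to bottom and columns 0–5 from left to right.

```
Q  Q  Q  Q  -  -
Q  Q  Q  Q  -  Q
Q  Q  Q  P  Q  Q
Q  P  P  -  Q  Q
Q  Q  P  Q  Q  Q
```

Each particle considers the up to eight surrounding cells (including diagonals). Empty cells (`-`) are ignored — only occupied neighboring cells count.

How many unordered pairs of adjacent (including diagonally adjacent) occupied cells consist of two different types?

Scan each occupied cell's neighbors to the right and below (and the two forward diagonals) so each pair is counted once.
From row 0: 0 unlike of 13 pairs (running 0/13).
From row 1: 2 unlike of 16 pairs (running 2/29).
From row 2: 8 unlike of 18 pairs (running 10/47).
From row 3: 5 unlike of 16 pairs (running 15/63).
From row 4: 2 unlike of 5 pairs (running 17/68).
Total adjacent occupied pairs: 68; unlike-type pairs: 17.

17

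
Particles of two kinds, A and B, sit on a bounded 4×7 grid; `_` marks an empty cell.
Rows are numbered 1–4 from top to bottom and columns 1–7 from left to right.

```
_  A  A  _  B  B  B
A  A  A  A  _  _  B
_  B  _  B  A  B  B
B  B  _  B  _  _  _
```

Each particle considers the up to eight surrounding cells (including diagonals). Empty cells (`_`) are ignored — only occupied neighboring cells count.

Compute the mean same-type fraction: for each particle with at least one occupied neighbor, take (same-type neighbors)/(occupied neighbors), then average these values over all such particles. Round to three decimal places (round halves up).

0.739

Row 1: (1,2)A 4/4 · (1,3)A 4/4 · (1,5)B 1/2 · (1,6)B 3/3 · (1,7)B 2/2
Row 2: (2,1)A 2/3 · (2,2)A 4/5 · (2,3)A 4/6 · (2,4)A 3/5 · (2,7)B 4/4
Row 3: (3,2)B 2/5 · (3,4)B 1/4 · (3,5)A 1/4 · (3,6)B 2/3 · (3,7)B 2/2
Row 4: (4,1)B 2/2 · (4,2)B 2/2 · (4,4)B 1/2
Sum over 18 particles: 4/4 + 4/4 + 1/2 + 3/3 + 2/2 + 2/3 + 4/5 + 4/6 + 3/5 + 4/4 + 2/5 + 1/4 + 1/4 + 2/3 + 2/2 + 2/2 + 2/2 + 1/2 = 133/10; mean = 133/10 ÷ 18 = 133/180 = 0.738888… → 0.739.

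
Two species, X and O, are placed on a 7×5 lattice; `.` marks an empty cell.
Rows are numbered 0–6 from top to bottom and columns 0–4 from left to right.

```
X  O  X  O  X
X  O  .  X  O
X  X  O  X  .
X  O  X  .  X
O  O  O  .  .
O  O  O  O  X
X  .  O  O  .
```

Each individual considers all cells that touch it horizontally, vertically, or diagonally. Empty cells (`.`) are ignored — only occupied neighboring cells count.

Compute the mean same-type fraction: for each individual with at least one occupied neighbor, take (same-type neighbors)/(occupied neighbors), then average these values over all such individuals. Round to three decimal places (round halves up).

0.533

(0,0)X 1/3
(0,1)O 1/4
(0,2)X 1/4
(0,3)O 1/4
(0,4)X 1/3
(1,0)X 3/5
(1,1)O 2/7
(1,3)X 3/6
(1,4)O 1/4
(2,0)X 3/5
(2,1)X 4/7
(2,2)O 2/6
(2,3)X 3/5
(3,0)X 2/5
(3,1)O 4/8
(3,2)X 2/6
(3,4)X 1/1
(4,0)O 4/5
(4,1)O 6/8
(4,2)O 5/6
(5,0)O 3/4
(5,1)O 6/7
(5,2)O 6/6
(5,3)O 4/5
(5,4)X 0/2
(6,0)X 0/2
(6,2)O 4/4
(6,3)O 3/4
Sum over 28 individuals: 1/3 + 1/4 + 1/4 + 1/4 + 1/3 + 3/5 + 2/7 + 3/6 + 1/4 + 3/5 + 4/7 + 2/6 + 3/5 + 2/5 + 4/8 + 2/6 + 1/1 + 4/5 + 6/8 + 5/6 + 3/4 + 6/7 + 6/6 + 4/5 + 0/2 + 0/2 + 4/4 + 3/4 = 6271/420; mean = 6271/420 ÷ 28 = 6271/11760 = 0.533248… → 0.533.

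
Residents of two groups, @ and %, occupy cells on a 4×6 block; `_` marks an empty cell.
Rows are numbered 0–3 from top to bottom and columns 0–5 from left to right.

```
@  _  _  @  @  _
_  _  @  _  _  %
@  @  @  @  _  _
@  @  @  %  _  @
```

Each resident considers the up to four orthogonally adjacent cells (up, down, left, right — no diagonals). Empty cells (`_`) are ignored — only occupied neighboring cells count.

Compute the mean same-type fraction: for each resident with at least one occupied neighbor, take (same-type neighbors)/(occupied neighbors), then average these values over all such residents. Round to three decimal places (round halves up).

0.833

Row 0: (0,0)@ — no occupied neighbors · (0,3)@ 1/1 · (0,4)@ 1/1
Row 1: (1,2)@ 1/1 · (1,5)% — no occupied neighbors
Row 2: (2,0)@ 2/2 · (2,1)@ 3/3 · (2,2)@ 4/4 · (2,3)@ 1/2
Row 3: (3,0)@ 2/2 · (3,1)@ 3/3 · (3,2)@ 2/3 · (3,3)% 0/2 · (3,5)@ — no occupied neighbors
Sum over 11 residents: 1/1 + 1/1 + 1/1 + 2/2 + 3/3 + 4/4 + 1/2 + 2/2 + 3/3 + 2/3 + 0/2 = 55/6; mean = 55/6 ÷ 11 = 5/6 = 0.833333… → 0.833.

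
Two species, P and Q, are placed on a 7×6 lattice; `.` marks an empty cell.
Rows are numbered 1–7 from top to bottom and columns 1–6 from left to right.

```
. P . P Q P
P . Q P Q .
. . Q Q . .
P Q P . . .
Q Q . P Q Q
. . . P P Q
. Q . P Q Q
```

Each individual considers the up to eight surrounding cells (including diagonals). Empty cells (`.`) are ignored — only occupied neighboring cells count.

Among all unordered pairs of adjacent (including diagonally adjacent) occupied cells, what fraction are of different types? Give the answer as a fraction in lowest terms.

Scan each occupied cell's neighbors to the right and below (and the two forward diagonals) so each pair is counted once.
From row 1: 7 unlike of 10 pairs (running 7/10).
From row 2: 4 unlike of 7 pairs (running 11/17).
From row 3: 2 unlike of 4 pairs (running 13/21).
From row 4: 5 unlike of 8 pairs (running 18/29).
From row 5: 4 unlike of 10 pairs (running 22/39).
From row 6: 4 unlike of 9 pairs (running 26/48).
From row 7: 1 unlike of 2 pairs (running 27/50).
Total adjacent occupied pairs: 50; unlike-type pairs: 27.
27/50 is already in lowest terms.

27/50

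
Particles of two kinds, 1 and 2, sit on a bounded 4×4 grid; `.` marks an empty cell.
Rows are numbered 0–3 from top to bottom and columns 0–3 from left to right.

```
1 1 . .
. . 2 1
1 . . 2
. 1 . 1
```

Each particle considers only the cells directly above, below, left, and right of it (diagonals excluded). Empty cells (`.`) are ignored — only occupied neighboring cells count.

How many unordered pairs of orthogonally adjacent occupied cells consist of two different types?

3

Scan each occupied cell's neighbors to the right and below so each pair is counted once.
From row 0: 0 unlike of 1 pairs (running 0/1).
From row 1: 2 unlike of 2 pairs (running 2/3).
From row 2: 1 unlike of 1 pairs (running 3/4).
Total adjacent occupied pairs: 4; unlike-type pairs: 3.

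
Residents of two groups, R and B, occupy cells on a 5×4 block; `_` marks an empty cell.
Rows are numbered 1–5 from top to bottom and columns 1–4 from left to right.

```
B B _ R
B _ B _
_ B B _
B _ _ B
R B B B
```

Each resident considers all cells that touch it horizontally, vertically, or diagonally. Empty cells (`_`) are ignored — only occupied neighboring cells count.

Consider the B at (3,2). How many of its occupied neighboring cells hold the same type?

4

Occupied neighbors of (3,2): (2,1)=B, (2,3)=B, (3,3)=B, (4,1)=B.
Same type (B): 4 of 4.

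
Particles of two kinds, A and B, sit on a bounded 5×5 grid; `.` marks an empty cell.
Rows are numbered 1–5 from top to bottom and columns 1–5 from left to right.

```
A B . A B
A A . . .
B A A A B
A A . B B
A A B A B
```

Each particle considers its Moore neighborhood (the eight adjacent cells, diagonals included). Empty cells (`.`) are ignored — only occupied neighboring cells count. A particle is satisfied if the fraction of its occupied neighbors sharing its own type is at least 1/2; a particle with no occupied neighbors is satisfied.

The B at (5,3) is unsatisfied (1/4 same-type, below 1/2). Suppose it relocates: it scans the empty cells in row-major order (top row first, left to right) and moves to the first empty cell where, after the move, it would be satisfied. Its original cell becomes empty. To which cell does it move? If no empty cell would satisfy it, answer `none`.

Vacating (5,3). Empty cells in order:
  (1,3): 1/3 same-type → still unsatisfied.
  (2,3): 1/6 same-type → still unsatisfied.
  (2,4): 2/5 same-type → still unsatisfied.
  (2,5): 2/4 same-type → satisfied — stop here.

(2,5)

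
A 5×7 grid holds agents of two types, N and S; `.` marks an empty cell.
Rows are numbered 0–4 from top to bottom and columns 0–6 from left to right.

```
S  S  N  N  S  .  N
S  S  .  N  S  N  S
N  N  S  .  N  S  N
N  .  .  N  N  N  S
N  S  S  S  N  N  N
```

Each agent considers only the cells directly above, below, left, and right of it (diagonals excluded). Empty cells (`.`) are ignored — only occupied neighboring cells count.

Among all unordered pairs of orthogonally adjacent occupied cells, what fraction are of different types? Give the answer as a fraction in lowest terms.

Scan each occupied cell's neighbors to the right and below so each pair is counted once.
Row 0: S(0,0)–S(0,1)= S(0,0)–S(1,0)= S(0,1)–N(0,2)≠ S(0,1)–S(1,1)= N(0,2)–N(0,3)= N(0,3)–S(0,4)≠ N(0,3)–N(1,3)= S(0,4)–S(1,4)= N(0,6)–S(1,6)≠  → 3/9 unlike.
Row 1: S(1,0)–S(1,1)= S(1,0)–N(2,0)≠ S(1,1)–N(2,1)≠ N(1,3)–S(1,4)≠ S(1,4)–N(1,5)≠ S(1,4)–N(2,4)≠ N(1,5)–S(1,6)≠ N(1,5)–S(2,5)≠ S(1,6)–N(2,6)≠  → 8/9 unlike.
Row 2: N(2,0)–N(2,1)= N(2,0)–N(3,0)= N(2,1)–S(2,2)≠ N(2,4)–S(2,5)≠ N(2,4)–N(3,4)= S(2,5)–N(2,6)≠ S(2,5)–N(3,5)≠ N(2,6)–S(3,6)≠  → 5/8 unlike.
Row 3: N(3,0)–N(4,0)= N(3,3)–N(3,4)= N(3,3)–S(4,3)≠ N(3,4)–N(3,5)= N(3,4)–N(4,4)= N(3,5)–S(3,6)≠ N(3,5)–N(4,5)= S(3,6)–N(4,6)≠  → 3/8 unlike.
Row 4: N(4,0)–S(4,1)≠ S(4,1)–S(4,2)= S(4,2)–S(4,3)= S(4,3)–N(4,4)≠ N(4,4)–N(4,5)= N(4,5)–N(4,6)=  → 2/6 unlike.
Total adjacent occupied pairs: 40; unlike-type pairs: 21.
21/40 is already in lowest terms.

21/40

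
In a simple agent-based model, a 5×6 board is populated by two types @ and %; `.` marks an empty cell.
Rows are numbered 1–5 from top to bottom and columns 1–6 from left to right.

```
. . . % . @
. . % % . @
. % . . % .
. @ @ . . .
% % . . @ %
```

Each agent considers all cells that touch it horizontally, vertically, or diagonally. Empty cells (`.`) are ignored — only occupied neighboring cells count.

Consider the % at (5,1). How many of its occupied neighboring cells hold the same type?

1

Occupied neighbors of (5,1): (4,2)=@, (5,2)=%.
Same type (%): 1 of 2.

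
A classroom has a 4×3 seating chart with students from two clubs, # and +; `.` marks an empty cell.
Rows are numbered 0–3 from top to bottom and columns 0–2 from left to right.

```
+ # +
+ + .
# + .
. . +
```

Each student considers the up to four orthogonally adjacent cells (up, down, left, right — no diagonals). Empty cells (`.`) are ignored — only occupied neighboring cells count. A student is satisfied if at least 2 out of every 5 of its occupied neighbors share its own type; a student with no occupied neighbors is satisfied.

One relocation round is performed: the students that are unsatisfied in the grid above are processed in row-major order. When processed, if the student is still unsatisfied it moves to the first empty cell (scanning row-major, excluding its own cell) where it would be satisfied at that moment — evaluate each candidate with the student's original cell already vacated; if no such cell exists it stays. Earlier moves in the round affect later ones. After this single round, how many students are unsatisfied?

1

Initially unsatisfied (in order): (0,1), (0,2), (2,0).
  (0,1) → (3,0).
  (0,2): now satisfied by earlier moves; stays.
  (2,0): no empty cell satisfies it; stays.
Resulting grid:
+ . +
+ + .
# + .
# . +
Unsatisfied now: (2,0).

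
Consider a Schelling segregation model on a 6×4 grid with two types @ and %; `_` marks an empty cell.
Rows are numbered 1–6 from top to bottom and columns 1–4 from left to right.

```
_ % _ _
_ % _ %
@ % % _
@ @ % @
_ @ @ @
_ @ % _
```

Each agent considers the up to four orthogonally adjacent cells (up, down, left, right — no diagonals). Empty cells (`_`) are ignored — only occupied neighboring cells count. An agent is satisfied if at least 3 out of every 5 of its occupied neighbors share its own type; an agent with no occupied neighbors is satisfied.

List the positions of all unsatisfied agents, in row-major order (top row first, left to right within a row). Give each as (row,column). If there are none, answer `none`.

(3,1), (3,2), (4,2), (4,3), (4,4), (5,3), (6,2), (6,3)

(1,2)% 1/1 satisfied
(2,2)% 2/2 satisfied
(2,4)% 0/0 satisfied
(3,1)@ 1/2 not
(3,2)% 2/4 not
(3,3)% 2/2 satisfied
(4,1)@ 2/2 satisfied
(4,2)@ 2/4 not
(4,3)% 1/4 not
(4,4)@ 1/2 not
(5,2)@ 3/3 satisfied
(5,3)@ 2/4 not
(5,4)@ 2/2 satisfied
(6,2)@ 1/2 not
(6,3)% 0/2 not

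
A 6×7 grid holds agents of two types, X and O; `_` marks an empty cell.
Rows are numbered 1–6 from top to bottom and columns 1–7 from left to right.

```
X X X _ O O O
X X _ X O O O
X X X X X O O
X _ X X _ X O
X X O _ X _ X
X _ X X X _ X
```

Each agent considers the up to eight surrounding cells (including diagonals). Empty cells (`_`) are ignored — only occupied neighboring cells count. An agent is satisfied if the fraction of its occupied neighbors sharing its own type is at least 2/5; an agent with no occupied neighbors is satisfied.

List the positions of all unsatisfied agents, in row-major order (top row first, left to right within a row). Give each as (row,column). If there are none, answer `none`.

Row 1: (1,1)X 3/3 satisfied · (1,2)X 4/4 satisfied · (1,3)X 3/3 satisfied · (1,5)O 3/4 satisfied · (1,6)O 5/5 satisfied · (1,7)O 3/3 satisfied
Row 2: (2,1)X 5/5 satisfied · (2,2)X 7/7 satisfied · (2,4)X 4/6 satisfied · (2,5)O 4/7 satisfied · (2,6)O 7/8 satisfied · (2,7)O 5/5 satisfied
Row 3: (3,1)X 4/4 satisfied · (3,2)X 6/6 satisfied · (3,3)X 6/6 satisfied · (3,4)X 5/6 satisfied · (3,5)X 4/7 satisfied · (3,6)O 5/7 satisfied · (3,7)O 4/5 satisfied
Row 4: (4,1)X 4/4 satisfied · (4,3)X 5/6 satisfied · (4,4)X 5/6 satisfied · (4,6)X 3/6 satisfied · (4,7)O 2/4 satisfied
Row 5: (5,1)X 3/3 satisfied · (5,2)X 5/6 satisfied · (5,3)O 0/5 not · (5,5)X 4/4 satisfied · (5,7)X 2/3 satisfied
Row 6: (6,1)X 2/2 satisfied · (6,3)X 2/3 satisfied · (6,4)X 3/4 satisfied · (6,5)X 2/2 satisfied · (6,7)X 1/1 satisfied

(5,3)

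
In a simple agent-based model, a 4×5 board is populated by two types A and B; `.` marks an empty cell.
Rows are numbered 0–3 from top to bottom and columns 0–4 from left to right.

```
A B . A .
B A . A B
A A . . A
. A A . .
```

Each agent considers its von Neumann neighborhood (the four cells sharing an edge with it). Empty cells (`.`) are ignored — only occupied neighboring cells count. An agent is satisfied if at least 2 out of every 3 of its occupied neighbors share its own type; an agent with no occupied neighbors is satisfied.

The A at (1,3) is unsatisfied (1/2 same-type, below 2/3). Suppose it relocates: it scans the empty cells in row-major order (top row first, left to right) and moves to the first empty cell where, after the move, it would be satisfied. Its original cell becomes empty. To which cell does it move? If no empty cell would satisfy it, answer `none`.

(1,2)

Vacating (1,3). Empty cells in order:
  (0,2): 1/2 same-type → still unsatisfied.
  (0,4): 1/2 same-type → still unsatisfied.
  (1,2): 1/1 same-type → satisfied — stop here.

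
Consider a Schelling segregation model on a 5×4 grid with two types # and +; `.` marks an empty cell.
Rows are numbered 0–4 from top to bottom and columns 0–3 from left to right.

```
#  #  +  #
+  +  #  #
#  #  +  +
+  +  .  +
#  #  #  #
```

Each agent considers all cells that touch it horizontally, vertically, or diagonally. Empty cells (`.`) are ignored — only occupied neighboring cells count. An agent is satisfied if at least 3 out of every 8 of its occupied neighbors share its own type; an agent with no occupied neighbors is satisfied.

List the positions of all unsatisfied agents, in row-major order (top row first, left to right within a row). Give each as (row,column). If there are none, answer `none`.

(0,0)# 1/3 ✗
(0,1)# 2/5 ✓
(0,2)+ 1/5 ✗
(0,3)# 2/3 ✓
(1,0)+ 1/5 ✗
(1,1)+ 3/8 ✓
(1,2)# 4/8 ✓
(1,3)# 2/5 ✓
(2,0)# 1/5 ✗
(2,1)# 2/7 ✗
(2,2)+ 4/7 ✓
(2,3)+ 2/4 ✓
(3,0)+ 1/5 ✗
(3,1)+ 2/7 ✗
(3,3)+ 2/4 ✓
(4,0)# 1/3 ✗
(4,1)# 2/4 ✓
(4,2)# 2/4 ✓
(4,3)# 1/2 ✓

(0,0), (0,2), (1,0), (2,0), (2,1), (3,0), (3,1), (4,0)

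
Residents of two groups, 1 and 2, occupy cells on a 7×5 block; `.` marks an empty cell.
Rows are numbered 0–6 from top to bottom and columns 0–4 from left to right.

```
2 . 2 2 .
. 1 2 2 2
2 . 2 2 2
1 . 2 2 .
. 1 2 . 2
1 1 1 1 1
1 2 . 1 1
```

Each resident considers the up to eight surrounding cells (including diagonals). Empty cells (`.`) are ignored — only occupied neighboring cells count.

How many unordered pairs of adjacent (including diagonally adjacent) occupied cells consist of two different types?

17

Scan each occupied cell's neighbors to the right and below (and the two forward diagonals) so each pair is counted once.
From row 0: 2 unlike of 8 pairs (running 2/8).
From row 1: 3 unlike of 12 pairs (running 5/20).
From row 2: 1 unlike of 8 pairs (running 6/28).
From row 3: 1 unlike of 6 pairs (running 7/34).
From row 4: 6 unlike of 9 pairs (running 13/43).
From row 5: 3 unlike of 14 pairs (running 16/57).
From row 6: 1 unlike of 2 pairs (running 17/59).
Total adjacent occupied pairs: 59; unlike-type pairs: 17.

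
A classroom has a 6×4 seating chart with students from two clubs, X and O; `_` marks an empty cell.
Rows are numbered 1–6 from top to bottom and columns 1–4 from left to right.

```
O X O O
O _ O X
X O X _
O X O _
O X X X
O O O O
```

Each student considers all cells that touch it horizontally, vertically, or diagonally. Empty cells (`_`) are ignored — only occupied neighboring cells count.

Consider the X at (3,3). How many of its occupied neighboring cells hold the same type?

Occupied neighbors of (3,3): (2,3)=O, (2,4)=X, (3,2)=O, (4,2)=X, (4,3)=O.
Same type (X): 2 of 5.

2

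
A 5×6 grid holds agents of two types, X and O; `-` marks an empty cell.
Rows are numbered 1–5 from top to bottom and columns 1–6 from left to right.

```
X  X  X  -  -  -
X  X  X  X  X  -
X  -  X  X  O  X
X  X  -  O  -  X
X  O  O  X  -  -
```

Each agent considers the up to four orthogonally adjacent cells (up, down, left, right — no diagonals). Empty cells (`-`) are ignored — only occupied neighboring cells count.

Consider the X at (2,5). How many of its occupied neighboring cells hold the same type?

Occupied neighbors of (2,5): (3,5)=O, (2,4)=X.
Same type (X): 1 of 2.

1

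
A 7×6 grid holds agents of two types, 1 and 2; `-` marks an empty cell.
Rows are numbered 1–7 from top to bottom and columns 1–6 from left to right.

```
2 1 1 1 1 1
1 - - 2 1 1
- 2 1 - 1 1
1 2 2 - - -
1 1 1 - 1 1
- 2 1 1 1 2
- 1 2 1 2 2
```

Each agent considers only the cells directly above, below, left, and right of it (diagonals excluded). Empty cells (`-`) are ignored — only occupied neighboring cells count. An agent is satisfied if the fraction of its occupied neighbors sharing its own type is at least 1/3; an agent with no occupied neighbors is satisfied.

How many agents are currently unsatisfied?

Row 1: (1,1)2 0/2 unhappy · (1,2)1 1/2 ok · (1,3)1 2/2 ok · (1,4)1 2/3 ok · (1,5)1 3/3 ok · (1,6)1 2/2 ok
Row 2: (2,1)1 0/1 unhappy · (2,4)2 0/2 unhappy · (2,5)1 3/4 ok · (2,6)1 3/3 ok
Row 3: (3,2)2 1/2 ok · (3,3)1 0/2 unhappy · (3,5)1 2/2 ok · (3,6)1 2/2 ok
Row 4: (4,1)1 1/2 ok · (4,2)2 2/4 ok · (4,3)2 1/3 ok
Row 5: (5,1)1 2/2 ok · (5,2)1 2/4 ok · (5,3)1 2/3 ok · (5,5)1 2/2 ok · (5,6)1 1/2 ok
Row 6: (6,2)2 0/3 unhappy · (6,3)1 2/4 ok · (6,4)1 3/3 ok · (6,5)1 2/4 ok · (6,6)2 1/3 ok
Row 7: (7,2)1 0/2 unhappy · (7,3)2 0/3 unhappy · (7,4)1 1/3 ok · (7,5)2 1/3 ok · (7,6)2 2/2 ok
Unsatisfied: (1,1), (2,1), (2,4), (3,3), (6,2), (7,2), (7,3) — 7 in total.

7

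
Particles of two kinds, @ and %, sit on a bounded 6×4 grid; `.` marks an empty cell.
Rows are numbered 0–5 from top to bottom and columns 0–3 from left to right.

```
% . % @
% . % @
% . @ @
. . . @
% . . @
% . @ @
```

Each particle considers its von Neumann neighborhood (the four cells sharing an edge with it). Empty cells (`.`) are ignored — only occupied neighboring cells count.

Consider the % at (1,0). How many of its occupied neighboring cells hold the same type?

2

Occupied neighbors of (1,0): (0,0)=%, (2,0)=%.
Same type (%): 2 of 2.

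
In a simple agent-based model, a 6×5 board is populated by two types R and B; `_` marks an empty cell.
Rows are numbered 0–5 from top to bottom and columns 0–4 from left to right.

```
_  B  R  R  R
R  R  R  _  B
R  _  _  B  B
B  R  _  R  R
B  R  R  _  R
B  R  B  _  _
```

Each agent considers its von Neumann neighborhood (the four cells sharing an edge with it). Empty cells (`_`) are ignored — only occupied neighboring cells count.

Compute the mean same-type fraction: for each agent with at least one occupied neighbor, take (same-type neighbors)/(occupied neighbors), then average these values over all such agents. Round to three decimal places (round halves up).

Row 0: (0,1)B 0/2 · (0,2)R 2/3 · (0,3)R 2/2 · (0,4)R 1/2
Row 1: (1,0)R 2/2 · (1,1)R 2/3 · (1,2)R 2/2 · (1,4)B 1/2
Row 2: (2,0)R 1/2 · (2,3)B 1/2 · (2,4)B 2/3
Row 3: (3,0)B 1/3 · (3,1)R 1/2 · (3,3)R 1/2 · (3,4)R 2/3
Row 4: (4,0)B 2/3 · (4,1)R 3/4 · (4,2)R 1/2 · (4,4)R 1/1
Row 5: (5,0)B 1/2 · (5,1)R 1/3 · (5,2)B 0/2
Sum over 22 agents: 0/2 + 2/3 + 2/2 + 1/2 + 2/2 + 2/3 + 2/2 + 1/2 + 1/2 + 1/2 + 2/3 + 1/3 + 1/2 + 1/2 + 2/3 + 2/3 + 3/4 + 1/2 + 1/1 + 1/2 + 1/3 + 0/2 = 51/4; mean = 51/4 ÷ 22 = 51/88 = 0.579545… → 0.580.

0.580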